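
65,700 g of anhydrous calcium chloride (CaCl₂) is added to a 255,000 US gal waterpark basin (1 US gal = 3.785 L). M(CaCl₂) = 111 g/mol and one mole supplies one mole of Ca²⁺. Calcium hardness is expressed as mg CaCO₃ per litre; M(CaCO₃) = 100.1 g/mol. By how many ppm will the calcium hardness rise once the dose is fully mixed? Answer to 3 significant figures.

61.4 ppm

Volume: 255,000 US gal × 3.785 L/gal = 965,175 L.
Moles of Ca²⁺: 65,700 g ÷ 111 g/mol = 591.9 mol.
As CaCO₃: 591.9 mol × 100.1 g/mol = 59,250 g.
Rise: 59,250 g / 965,175 L × 1000 = 61.39 mg/L.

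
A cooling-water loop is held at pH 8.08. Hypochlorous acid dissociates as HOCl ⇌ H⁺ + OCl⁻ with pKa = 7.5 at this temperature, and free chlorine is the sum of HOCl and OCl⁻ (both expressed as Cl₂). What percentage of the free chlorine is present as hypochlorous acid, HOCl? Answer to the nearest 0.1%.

20.8%

[OCl⁻]/[HOCl] = 10^(pH − pKa) = 10^(8.08 − 7.5) = 10^0.58 = 3.802.
Fraction as HOCl = 1 / (1 + 3.802) = 0.2083.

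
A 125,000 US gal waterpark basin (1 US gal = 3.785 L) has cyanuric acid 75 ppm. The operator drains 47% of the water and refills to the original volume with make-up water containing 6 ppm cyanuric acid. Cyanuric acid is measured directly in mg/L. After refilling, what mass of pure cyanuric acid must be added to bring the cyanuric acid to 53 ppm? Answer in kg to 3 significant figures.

Volume: 125,000 US gal × 3.785 L/gal = 473,125 L.
After draining 47% and refilling: 75 × 0.53 + 6 × 0.47 = 42.57 ppm.
Deficit to target: 53 − 42.57 = 10.43 mg/L.
Mass: 10.43 mg/L × 473,125 L = 4935 g cyanuric acid.

4.93 kg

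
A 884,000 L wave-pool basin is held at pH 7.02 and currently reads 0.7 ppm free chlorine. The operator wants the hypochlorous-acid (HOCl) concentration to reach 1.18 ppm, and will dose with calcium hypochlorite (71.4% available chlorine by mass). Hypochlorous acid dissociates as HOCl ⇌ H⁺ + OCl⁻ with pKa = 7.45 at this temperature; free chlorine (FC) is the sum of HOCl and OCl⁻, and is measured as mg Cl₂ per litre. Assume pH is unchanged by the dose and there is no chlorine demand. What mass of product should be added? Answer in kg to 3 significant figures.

[OCl⁻]/[HOCl] = 10^(pH − pKa) = 10^(7.02 − 7.45) = 0.3715; fraction as HOCl = 1/(1 + 0.3715) = 0.7291.
Free chlorine required for 1.18 ppm HOCl: 1.18 / 0.7291 = 1.618 ppm.
FC to add: 1.618 − 0.7 = 0.9184 mg/L as Cl₂.
Cl₂ equivalent: 0.9184 mg/L × 884,000 L = 811.9 g.
Product at 71.4% available Cl: 811.9 / 0.714 = 1137 g.

1.14 kg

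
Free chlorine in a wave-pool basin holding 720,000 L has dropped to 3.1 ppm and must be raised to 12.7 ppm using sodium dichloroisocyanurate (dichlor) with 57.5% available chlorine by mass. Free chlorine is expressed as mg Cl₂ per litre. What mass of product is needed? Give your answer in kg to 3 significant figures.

12.0 kg

Chlorine deficit: 12.7 − 3.1 = 9.6 ppm = 9.6 mg/L as Cl₂.
Cl₂ equivalent needed: 9.6 mg/L × 720,000 L = 6,912,000 mg = 6912 g.
Product at 57.5% available chlorine: 6912 / 0.575 = 12,020 g.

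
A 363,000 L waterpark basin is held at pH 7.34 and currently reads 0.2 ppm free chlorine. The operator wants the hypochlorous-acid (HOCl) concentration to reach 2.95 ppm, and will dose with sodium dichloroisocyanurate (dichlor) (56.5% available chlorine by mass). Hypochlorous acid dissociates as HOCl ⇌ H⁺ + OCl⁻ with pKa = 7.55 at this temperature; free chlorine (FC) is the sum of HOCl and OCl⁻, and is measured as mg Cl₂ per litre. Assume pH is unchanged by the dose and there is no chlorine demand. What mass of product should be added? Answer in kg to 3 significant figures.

2.94 kg

[OCl⁻]/[HOCl] = 10^(pH − pKa) = 10^(7.34 − 7.55) = 0.6166; fraction as HOCl = 1/(1 + 0.6166) = 0.6186.
Free chlorine required for 2.95 ppm HOCl: 2.95 / 0.6186 = 4.769 ppm.
FC to add: 4.769 − 0.2 = 4.569 mg/L as Cl₂.
Cl₂ equivalent: 4.569 mg/L × 363,000 L = 1659 g.
Product at 56.5% available Cl: 1659 / 0.565 = 2935 g.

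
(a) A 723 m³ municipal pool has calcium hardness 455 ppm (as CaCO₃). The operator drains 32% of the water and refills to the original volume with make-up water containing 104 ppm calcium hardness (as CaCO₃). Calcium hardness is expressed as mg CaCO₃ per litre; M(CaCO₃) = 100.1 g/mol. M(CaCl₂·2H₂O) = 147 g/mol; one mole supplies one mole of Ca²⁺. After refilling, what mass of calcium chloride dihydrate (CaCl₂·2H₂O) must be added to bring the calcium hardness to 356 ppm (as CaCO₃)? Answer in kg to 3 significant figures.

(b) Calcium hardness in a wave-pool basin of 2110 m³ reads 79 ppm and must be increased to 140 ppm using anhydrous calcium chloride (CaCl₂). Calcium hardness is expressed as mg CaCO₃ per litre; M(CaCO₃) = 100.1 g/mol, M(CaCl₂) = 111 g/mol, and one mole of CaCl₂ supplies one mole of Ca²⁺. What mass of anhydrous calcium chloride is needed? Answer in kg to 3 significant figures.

(a) 14.1 kg; (b) 143 kg

(a) Volume: 723 m³ = 723,000 L.
(a) After draining 32% and refilling: 455 × 0.68 + 104 × 0.32 = 342.68 ppm.
(a) Deficit to target: 356 − 342.68 = 13.32 mg/L.
(a) As CaCO₃: 13.32 mg/L × 723,000 L = 9630 g; ÷ 100.1 = 96.21 mol Ca²⁺.
(a) Mass: 96.21 × 147 = 14,140 g.

(b) Volume: 2110 m³ = 2,110,000 L.
(b) Hardness to add: (140 − 79) = 61 mg/L as CaCO₃ × 2,110,000 L = 128,700 g as CaCO₃.
(b) Moles of Ca²⁺ (1 mol Ca²⁺ ≡ 1 mol CaCO₃): 128,700 / 100.1 g/mol = 1286 mol.
(b) Mass of CaCl₂: 1286 × 111 = 142,700 g.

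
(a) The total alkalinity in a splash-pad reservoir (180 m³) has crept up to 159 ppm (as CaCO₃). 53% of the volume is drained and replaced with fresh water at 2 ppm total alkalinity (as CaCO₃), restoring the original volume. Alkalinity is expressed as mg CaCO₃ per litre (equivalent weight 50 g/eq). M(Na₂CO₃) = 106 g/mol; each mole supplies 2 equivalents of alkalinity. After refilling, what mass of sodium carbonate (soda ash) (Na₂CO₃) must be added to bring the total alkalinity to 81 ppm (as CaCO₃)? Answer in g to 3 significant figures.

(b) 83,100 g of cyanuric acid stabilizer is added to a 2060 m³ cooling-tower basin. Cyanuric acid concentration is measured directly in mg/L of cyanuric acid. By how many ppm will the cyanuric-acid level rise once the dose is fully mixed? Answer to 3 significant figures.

(a) 994 g; (b) 40.3 ppm

(a) Volume: 180 m³ = 180,000 L.
(a) After draining 53% and refilling: 159 × 0.47 + 2 × 0.53 = 75.79 ppm.
(a) Deficit to target: 81 − 75.79 = 5.21 mg/L.
(a) As CaCO₃: 5.21 mg/L × 180,000 L = 937.8 g; ÷ 50 g/eq ÷ 2 = 9.378 mol Na₂CO₃.
(a) Mass: 9.378 × 106 = 994.1 g.

(b) Volume: 2060 m³ = 2,060,000 L.
(b) Rise: 83,100 g / 2,060,000 L × 1000 = 40.34 mg/L.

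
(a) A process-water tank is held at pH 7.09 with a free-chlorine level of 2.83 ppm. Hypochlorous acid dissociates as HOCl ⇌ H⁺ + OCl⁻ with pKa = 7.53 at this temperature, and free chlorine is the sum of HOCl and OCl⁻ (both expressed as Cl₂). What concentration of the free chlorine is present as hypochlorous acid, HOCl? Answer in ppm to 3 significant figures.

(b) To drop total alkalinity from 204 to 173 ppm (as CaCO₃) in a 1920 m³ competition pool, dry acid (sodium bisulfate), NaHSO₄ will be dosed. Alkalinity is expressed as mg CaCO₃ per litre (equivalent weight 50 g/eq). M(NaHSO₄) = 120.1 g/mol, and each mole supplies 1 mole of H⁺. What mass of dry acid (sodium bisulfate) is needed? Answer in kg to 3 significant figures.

(a) 2.08 ppm; (b) 143 kg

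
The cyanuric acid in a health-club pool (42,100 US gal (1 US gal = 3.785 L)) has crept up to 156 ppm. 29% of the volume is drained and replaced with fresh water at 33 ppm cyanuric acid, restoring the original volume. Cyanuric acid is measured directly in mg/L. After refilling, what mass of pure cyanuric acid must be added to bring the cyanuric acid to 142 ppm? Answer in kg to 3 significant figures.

Volume: 42,100 US gal × 3.785 L/gal = 159,348 L.
After draining 29% and refilling: 156 × 0.71 + 33 × 0.29 = 120.33 ppm.
Deficit to target: 142 − 120.33 = 21.67 mg/L.
Mass: 21.67 mg/L × 159,348 L = 3453 g cyanuric acid.

3.45 kg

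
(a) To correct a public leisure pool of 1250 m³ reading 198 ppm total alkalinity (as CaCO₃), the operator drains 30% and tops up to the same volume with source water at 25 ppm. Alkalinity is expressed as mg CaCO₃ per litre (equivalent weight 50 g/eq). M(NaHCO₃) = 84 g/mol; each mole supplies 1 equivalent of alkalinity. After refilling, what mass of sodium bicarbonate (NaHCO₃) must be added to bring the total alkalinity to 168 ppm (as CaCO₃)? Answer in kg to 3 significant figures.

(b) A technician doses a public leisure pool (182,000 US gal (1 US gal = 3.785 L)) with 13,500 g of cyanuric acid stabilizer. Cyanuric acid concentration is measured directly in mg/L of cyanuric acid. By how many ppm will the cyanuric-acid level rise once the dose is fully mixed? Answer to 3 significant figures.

(a) Volume: 1250 m³ = 1,250,000 L.
(a) After draining 30% and refilling: 198 × 0.70 + 25 × 0.30 = 146.1 ppm.
(a) Deficit to target: 168 − 146.1 = 21.9 mg/L.
(a) As CaCO₃: 21.9 mg/L × 1,250,000 L = 27,380 g; ÷ 50 g/eq ÷ 1 = 547.5 mol NaHCO₃.
(a) Mass: 547.5 × 84 = 45,990 g.

(b) Volume: 182,000 US gal × 3.785 L/gal = 688,870 L.
(b) Rise: 13,500 g / 688,870 L × 1000 = 19.6 mg/L.

(a) 46.0 kg; (b) 19.6 ppm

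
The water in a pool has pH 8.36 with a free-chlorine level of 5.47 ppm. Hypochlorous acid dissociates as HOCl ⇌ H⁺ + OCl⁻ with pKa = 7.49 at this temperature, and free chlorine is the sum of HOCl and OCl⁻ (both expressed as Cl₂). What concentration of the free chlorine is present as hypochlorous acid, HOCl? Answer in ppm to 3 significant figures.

0.650 ppm

[OCl⁻]/[HOCl] = 10^(pH − pKa) = 10^(8.36 − 7.49) = 10^0.87 = 7.413.
Fraction as HOCl = 1 / (1 + 7.413) = 0.1189.
HOCl = 0.1189 × 5.47 ppm = 0.6502 ppm.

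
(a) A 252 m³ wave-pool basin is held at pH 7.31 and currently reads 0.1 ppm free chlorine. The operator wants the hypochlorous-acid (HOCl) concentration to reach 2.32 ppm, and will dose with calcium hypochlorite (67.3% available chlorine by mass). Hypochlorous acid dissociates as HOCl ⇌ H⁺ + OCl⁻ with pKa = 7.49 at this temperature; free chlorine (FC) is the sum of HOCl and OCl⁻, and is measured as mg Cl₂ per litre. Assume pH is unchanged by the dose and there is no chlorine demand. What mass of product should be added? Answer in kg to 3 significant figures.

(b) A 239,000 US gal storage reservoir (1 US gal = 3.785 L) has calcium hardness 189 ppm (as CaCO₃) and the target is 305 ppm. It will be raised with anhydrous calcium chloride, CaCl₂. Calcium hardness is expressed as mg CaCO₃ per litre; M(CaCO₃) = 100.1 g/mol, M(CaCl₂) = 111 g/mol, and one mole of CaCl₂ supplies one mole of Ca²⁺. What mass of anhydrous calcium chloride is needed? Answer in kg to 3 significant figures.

(a) Volume: 252 m³ = 252,000 L.
(a) [OCl⁻]/[HOCl] = 10^(pH − pKa) = 10^(7.31 − 7.49) = 0.6607; fraction as HOCl = 1/(1 + 0.6607) = 0.6022.
(a) Free chlorine required for 2.32 ppm HOCl: 2.32 / 0.6022 = 3.853 ppm.
(a) FC to add: 3.853 − 0.1 = 3.753 mg/L as Cl₂.
(a) Cl₂ equivalent: 3.753 mg/L × 252,000 L = 945.7 g.
(a) Product at 67.3% available Cl: 945.7 / 0.673 = 1405 g.

(b) Volume: 239,000 US gal × 3.785 L/gal = 904,615 L.
(b) Hardness to add: (305 − 189) = 116 mg/L as CaCO₃ × 904,615 L = 104,900 g as CaCO₃.
(b) Moles of Ca²⁺ (1 mol Ca²⁺ ≡ 1 mol CaCO₃): 104,900 / 100.1 g/mol = 1048 mol.
(b) Mass of CaCl₂: 1048 × 111 = 116,400 g.

(a) 1.41 kg; (b) 116 kg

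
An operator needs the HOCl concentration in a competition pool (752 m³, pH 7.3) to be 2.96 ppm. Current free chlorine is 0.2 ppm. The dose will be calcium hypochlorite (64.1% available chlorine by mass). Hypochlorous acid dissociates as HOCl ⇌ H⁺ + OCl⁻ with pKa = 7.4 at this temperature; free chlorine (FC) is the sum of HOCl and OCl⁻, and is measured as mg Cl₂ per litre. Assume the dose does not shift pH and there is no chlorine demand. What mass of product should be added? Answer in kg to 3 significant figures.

Volume: 752 m³ = 752,000 L.
[OCl⁻]/[HOCl] = 10^(pH − pKa) = 10^(7.3 − 7.4) = 0.7943; fraction as HOCl = 1/(1 + 0.7943) = 0.5573.
Free chlorine required for 2.96 ppm HOCl: 2.96 / 0.5573 = 5.311 ppm.
FC to add: 5.311 − 0.2 = 5.111 mg/L as Cl₂.
Cl₂ equivalent: 5.111 mg/L × 752,000 L = 3844 g.
Product at 64.1% available Cl: 3844 / 0.641 = 5996 g.

6.00 kg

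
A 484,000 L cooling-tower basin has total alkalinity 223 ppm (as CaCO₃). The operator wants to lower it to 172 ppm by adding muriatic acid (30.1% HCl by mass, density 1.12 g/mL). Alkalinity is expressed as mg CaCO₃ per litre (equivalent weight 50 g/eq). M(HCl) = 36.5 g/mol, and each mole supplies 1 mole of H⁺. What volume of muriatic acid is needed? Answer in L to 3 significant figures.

Alkalinity to neutralize: (223 − 172) = 51 mg/L as CaCO₃ × 484,000 L = 24,680 g as CaCO₃.
Equivalents of H⁺ required: 24,680 ÷ 50 g/eq = 493.7 eq = 493.7 mol HCl.
Mass of HCl: 493.7 × 36.5 = 18,020 g.
Mass of 30.1% solution: 18,020 / 0.301 = 59,860 g.
Volume: 59,860 g ÷ 1.12 g/mL = 53,450 mL.

53.5 L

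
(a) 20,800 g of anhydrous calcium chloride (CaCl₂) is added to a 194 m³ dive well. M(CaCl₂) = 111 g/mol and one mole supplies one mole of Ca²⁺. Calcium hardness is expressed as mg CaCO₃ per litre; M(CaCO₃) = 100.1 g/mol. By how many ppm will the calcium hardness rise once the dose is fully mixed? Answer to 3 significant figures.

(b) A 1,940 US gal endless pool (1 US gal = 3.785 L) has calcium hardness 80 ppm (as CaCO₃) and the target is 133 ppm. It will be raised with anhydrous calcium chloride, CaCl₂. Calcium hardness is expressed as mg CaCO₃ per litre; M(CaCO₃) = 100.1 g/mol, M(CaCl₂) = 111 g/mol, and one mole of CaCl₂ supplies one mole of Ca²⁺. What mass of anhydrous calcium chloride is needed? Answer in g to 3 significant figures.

(a) 96.7 ppm; (b) 432 g

(a) Volume: 194 m³ = 194,000 L.
(a) Moles of Ca²⁺: 20,800 g ÷ 111 g/mol = 187.4 mol.
(a) As CaCO₃: 187.4 mol × 100.1 g/mol = 18,760 g.
(a) Rise: 18,760 g / 194,000 L × 1000 = 96.69 mg/L.

(b) Volume: 1,940 US gal × 3.785 L/gal = 7,343 L.
(b) Hardness to add: (133 − 80) = 53 mg/L as CaCO₃ × 7,343 L = 389.2 g as CaCO₃.
(b) Moles of Ca²⁺ (1 mol Ca²⁺ ≡ 1 mol CaCO₃): 389.2 / 100.1 g/mol = 3.888 mol.
(b) Mass of CaCl₂: 3.888 × 111 = 431.6 g.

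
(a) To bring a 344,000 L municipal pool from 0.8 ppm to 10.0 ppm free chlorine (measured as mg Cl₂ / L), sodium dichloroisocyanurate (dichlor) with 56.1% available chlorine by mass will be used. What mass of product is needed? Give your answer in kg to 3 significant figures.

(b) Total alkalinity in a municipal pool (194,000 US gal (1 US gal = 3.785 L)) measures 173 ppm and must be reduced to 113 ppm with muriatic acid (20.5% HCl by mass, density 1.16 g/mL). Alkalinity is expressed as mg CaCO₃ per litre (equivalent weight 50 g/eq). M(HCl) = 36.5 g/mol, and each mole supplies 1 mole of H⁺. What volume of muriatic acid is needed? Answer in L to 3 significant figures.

(a) 5.64 kg; (b) 135 L

(a) Chlorine deficit: 10.0 − 0.8 = 9.2 ppm = 9.2 mg/L as Cl₂.
(a) Cl₂ equivalent needed: 9.2 mg/L × 344,000 L = 3,165,000 mg = 3165 g.
(a) Product at 56.1% available chlorine: 3165 / 0.561 = 5641 g.

(b) Volume: 194,000 US gal × 3.785 L/gal = 734,290 L.
(b) Alkalinity to neutralize: (173 − 113) = 60 mg/L as CaCO₃ × 734,290 L = 44,060 g as CaCO₃.
(b) Equivalents of H⁺ required: 44,060 ÷ 50 g/eq = 881.1 eq = 881.1 mol HCl.
(b) Mass of HCl: 881.1 × 36.5 = 32,160 g.
(b) Mass of 20.5% solution: 32,160 / 0.205 = 156,900 g.
(b) Volume: 156,900 g ÷ 1.16 g/mL = 135,200 mL.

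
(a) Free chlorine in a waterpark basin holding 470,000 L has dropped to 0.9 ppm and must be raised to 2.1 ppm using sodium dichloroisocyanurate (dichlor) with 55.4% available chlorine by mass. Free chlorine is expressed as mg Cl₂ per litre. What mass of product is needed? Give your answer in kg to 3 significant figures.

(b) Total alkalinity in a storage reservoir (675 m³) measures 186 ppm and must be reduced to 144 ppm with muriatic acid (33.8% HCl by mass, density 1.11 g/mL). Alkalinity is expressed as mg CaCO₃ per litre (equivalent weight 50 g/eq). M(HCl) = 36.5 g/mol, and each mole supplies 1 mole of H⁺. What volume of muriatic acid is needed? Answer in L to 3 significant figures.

(a) 1.02 kg; (b) 55.2 L

(a) Chlorine deficit: 2.1 − 0.9 = 1.2 ppm = 1.2 mg/L as Cl₂.
(a) Cl₂ equivalent needed: 1.2 mg/L × 470,000 L = 564,000 mg = 564 g.
(a) Product at 55.4% available chlorine: 564 / 0.554 = 1018 g.

(b) Volume: 675 m³ = 675,000 L.
(b) Alkalinity to neutralize: (186 − 144) = 42 mg/L as CaCO₃ × 675,000 L = 28,350 g as CaCO₃.
(b) Equivalents of H⁺ required: 28,350 ÷ 50 g/eq = 567 eq = 567 mol HCl.
(b) Mass of HCl: 567 × 36.5 = 20,700 g.
(b) Mass of 33.8% solution: 20,700 / 0.338 = 61,230 g.
(b) Volume: 61,230 g ÷ 1.11 g/mL = 55,160 mL.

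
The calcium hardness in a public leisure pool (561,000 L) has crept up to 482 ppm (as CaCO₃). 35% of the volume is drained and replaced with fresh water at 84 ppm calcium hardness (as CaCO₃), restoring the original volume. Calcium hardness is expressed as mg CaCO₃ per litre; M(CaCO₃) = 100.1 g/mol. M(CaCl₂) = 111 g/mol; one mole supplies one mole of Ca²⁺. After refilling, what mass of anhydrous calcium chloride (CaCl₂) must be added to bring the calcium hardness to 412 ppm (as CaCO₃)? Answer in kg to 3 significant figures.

After draining 35% and refilling: 482 × 0.65 + 84 × 0.35 = 342.7 ppm.
Deficit to target: 412 − 342.7 = 69.3 mg/L.
As CaCO₃: 69.3 mg/L × 561,000 L = 38,880 g; ÷ 100.1 = 388.4 mol Ca²⁺.
Mass: 388.4 × 111 = 43,110 g.

43.1 kg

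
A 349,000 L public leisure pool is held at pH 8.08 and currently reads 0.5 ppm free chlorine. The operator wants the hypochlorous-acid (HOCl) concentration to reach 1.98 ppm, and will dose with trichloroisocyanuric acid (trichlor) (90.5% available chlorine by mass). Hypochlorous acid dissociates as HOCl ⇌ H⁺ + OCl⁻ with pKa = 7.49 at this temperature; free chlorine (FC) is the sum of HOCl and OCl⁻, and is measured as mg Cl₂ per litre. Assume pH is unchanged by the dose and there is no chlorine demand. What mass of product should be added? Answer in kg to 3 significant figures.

[OCl⁻]/[HOCl] = 10^(pH − pKa) = 10^(8.08 − 7.49) = 3.89; fraction as HOCl = 1/(1 + 3.89) = 0.2045.
Free chlorine required for 1.98 ppm HOCl: 1.98 / 0.2045 = 9.683 ppm.
FC to add: 9.683 − 0.5 = 9.183 mg/L as Cl₂.
Cl₂ equivalent: 9.183 mg/L × 349,000 L = 3205 g.
Product at 90.5% available Cl: 3205 / 0.905 = 3541 g.

3.54 kg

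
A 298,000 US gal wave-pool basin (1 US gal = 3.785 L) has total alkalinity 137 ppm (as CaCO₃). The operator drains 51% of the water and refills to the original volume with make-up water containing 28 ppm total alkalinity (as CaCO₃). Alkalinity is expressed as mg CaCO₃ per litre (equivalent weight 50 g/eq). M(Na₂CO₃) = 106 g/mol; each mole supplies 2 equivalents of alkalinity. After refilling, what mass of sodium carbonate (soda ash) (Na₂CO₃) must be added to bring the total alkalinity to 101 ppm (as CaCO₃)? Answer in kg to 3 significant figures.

Volume: 298,000 US gal × 3.785 L/gal = 1,127,930 L.
After draining 51% and refilling: 137 × 0.49 + 28 × 0.51 = 81.41 ppm.
Deficit to target: 101 − 81.41 = 19.59 mg/L.
As CaCO₃: 19.59 mg/L × 1,127,930 L = 22,100 g; ÷ 50 g/eq ÷ 2 = 221 mol Na₂CO₃.
Mass: 221 × 106 = 23,420 g.

23.4 kg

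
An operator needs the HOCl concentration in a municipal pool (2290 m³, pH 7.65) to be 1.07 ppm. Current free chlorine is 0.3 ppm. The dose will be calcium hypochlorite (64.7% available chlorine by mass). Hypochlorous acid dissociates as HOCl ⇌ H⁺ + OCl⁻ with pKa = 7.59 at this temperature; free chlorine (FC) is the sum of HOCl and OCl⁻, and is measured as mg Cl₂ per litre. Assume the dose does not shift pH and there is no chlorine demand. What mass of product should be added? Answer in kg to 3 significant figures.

Volume: 2290 m³ = 2,290,000 L.
[OCl⁻]/[HOCl] = 10^(pH − pKa) = 10^(7.65 − 7.59) = 1.148; fraction as HOCl = 1/(1 + 1.148) = 0.4655.
Free chlorine required for 1.07 ppm HOCl: 1.07 / 0.4655 = 2.299 ppm.
FC to add: 2.299 − 0.3 = 1.999 mg/L as Cl₂.
Cl₂ equivalent: 1.999 mg/L × 2,290,000 L = 4577 g.
Product at 64.7% available Cl: 4577 / 0.647 = 7074 g.

7.07 kg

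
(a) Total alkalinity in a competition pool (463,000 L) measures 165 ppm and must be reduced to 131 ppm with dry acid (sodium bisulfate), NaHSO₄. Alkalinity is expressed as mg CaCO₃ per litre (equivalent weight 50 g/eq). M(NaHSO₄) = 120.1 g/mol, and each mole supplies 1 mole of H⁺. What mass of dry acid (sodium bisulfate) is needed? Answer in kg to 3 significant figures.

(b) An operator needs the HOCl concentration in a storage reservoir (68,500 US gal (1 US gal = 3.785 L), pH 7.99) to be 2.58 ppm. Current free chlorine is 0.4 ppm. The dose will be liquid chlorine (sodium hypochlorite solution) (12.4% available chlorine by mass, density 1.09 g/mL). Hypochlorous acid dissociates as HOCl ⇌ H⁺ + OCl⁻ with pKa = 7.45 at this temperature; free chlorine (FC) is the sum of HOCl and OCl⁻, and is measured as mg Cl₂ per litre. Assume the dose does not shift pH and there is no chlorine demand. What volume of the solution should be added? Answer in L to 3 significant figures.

(a) 37.8 kg; (b) 21.3 L

(a) Alkalinity to neutralize: (165 − 131) = 34 mg/L as CaCO₃ × 463,000 L = 15,740 g as CaCO₃.
(a) Equivalents of H⁺ required: 15,740 ÷ 50 g/eq = 314.8 eq = 314.8 mol NaHSO₄.
(a) Mass of NaHSO₄: 314.8 × 120.1 = 37,810 g.

(b) Volume: 68,500 US gal × 3.785 L/gal = 259,272 L.
(b) [OCl⁻]/[HOCl] = 10^(pH − pKa) = 10^(7.99 − 7.45) = 3.467; fraction as HOCl = 1/(1 + 3.467) = 0.2238.
(b) Free chlorine required for 2.58 ppm HOCl: 2.58 / 0.2238 = 11.53 ppm.
(b) FC to add: 11.53 − 0.4 = 11.13 mg/L as Cl₂.
(b) Cl₂ equivalent: 11.13 mg/L × 259,272 L = 2885 g.
(b) Product at 12.4% available Cl: 2885 / 0.124 = 23,260 g.
(b) Volume: 23,260 g ÷ 1.09 g/mL = 21,340 mL.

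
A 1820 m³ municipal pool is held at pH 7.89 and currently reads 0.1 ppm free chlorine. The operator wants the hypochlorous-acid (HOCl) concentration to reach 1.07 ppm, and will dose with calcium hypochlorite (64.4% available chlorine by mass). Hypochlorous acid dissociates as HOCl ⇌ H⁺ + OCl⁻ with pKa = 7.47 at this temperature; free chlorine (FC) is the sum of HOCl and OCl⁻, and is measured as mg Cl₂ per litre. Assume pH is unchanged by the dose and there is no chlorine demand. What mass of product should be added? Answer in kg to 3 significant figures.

10.7 kg

Volume: 1820 m³ = 1,820,000 L.
[OCl⁻]/[HOCl] = 10^(pH − pKa) = 10^(7.89 − 7.47) = 2.63; fraction as HOCl = 1/(1 + 2.63) = 0.2755.
Free chlorine required for 1.07 ppm HOCl: 1.07 / 0.2755 = 3.884 ppm.
FC to add: 3.884 − 0.1 = 3.784 mg/L as Cl₂.
Cl₂ equivalent: 3.784 mg/L × 1,820,000 L = 6888 g.
Product at 64.4% available Cl: 6888 / 0.644 = 10,700 g.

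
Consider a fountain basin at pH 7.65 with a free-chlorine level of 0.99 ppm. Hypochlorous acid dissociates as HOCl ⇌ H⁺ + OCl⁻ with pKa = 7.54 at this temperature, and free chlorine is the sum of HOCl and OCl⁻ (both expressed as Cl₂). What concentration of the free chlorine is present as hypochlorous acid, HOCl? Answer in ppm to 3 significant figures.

0.433 ppm

[OCl⁻]/[HOCl] = 10^(pH − pKa) = 10^(7.65 − 7.54) = 10^0.11 = 1.288.
Fraction as HOCl = 1 / (1 + 1.288) = 0.437.
HOCl = 0.437 × 0.99 ppm = 0.4326 ppm.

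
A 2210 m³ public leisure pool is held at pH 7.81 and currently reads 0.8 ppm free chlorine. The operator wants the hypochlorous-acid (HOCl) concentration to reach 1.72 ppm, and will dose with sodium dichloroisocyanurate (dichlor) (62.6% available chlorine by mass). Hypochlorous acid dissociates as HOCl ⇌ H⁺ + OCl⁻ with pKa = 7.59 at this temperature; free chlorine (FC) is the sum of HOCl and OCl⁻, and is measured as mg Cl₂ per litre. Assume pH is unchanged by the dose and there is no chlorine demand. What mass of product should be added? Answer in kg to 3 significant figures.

Volume: 2210 m³ = 2,210,000 L.
[OCl⁻]/[HOCl] = 10^(pH − pKa) = 10^(7.81 − 7.59) = 1.66; fraction as HOCl = 1/(1 + 1.66) = 0.376.
Free chlorine required for 1.72 ppm HOCl: 1.72 / 0.376 = 4.574 ppm.
FC to add: 4.574 − 0.8 = 3.774 mg/L as Cl₂.
Cl₂ equivalent: 3.774 mg/L × 2,210,000 L = 8342 g.
Product at 62.6% available Cl: 8342 / 0.626 = 13,330 g.

13.3 kg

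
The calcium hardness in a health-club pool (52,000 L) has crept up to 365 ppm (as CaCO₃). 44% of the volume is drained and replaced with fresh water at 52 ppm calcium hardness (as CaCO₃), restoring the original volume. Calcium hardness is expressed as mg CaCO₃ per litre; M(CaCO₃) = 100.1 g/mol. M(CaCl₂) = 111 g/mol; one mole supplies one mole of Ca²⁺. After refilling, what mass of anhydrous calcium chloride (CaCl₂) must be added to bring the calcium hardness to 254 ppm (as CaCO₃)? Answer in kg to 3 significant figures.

After draining 44% and refilling: 365 × 0.56 + 52 × 0.44 = 227.28 ppm.
Deficit to target: 254 − 227.28 = 26.72 mg/L.
As CaCO₃: 26.72 mg/L × 52,000 L = 1389 g; ÷ 100.1 = 13.88 mol Ca²⁺.
Mass: 13.88 × 111 = 1541 g.

1.54 kg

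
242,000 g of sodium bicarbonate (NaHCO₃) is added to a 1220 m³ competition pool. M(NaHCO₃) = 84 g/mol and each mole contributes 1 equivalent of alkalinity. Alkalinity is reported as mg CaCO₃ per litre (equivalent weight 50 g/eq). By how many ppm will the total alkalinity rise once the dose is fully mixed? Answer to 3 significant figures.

Volume: 1220 m³ = 1,220,000 L.
Moles of NaHCO₃: 242,000 g ÷ 84 g/mol = 2881 mol → 2881 eq of alkalinity.
As CaCO₃: 2881 eq × 50 g/eq = 144,000 g.
Rise: 144,000 g / 1,220,000 L × 1000 = 118.1 mg/L.

118 ppm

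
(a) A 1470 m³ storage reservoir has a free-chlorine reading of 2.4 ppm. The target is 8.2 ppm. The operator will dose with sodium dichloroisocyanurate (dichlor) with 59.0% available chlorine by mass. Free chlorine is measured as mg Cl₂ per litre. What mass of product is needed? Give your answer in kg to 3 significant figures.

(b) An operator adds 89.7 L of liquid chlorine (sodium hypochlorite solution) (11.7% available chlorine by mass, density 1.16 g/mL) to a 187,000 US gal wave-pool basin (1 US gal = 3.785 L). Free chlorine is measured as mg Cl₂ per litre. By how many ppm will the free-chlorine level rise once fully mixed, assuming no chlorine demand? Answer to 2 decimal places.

(a) Volume: 1470 m³ = 1,470,000 L.
(a) Chlorine deficit: 8.2 − 2.4 = 5.8 ppm = 5.8 mg/L as Cl₂.
(a) Cl₂ equivalent needed: 5.8 mg/L × 1,470,000 L = 8,526,000 mg = 8526 g.
(a) Product at 59.0% available chlorine: 8526 / 0.59 = 14,450 g.

(b) Volume: 187,000 US gal × 3.785 L/gal = 707,795 L.
(b) Mass of solution: 89.7 L × 1000 mL/L × 1.16 g/mL = 104,100 g.
(b) Available chlorine delivered: 104,100 g × 0.117 = 12,170 g as Cl₂.
(b) Concentration rise: 12,170 g / 707,795 L = 17.2 mg/L = 17.20 ppm.

(a) 14.5 kg; (b) 17.20 ppm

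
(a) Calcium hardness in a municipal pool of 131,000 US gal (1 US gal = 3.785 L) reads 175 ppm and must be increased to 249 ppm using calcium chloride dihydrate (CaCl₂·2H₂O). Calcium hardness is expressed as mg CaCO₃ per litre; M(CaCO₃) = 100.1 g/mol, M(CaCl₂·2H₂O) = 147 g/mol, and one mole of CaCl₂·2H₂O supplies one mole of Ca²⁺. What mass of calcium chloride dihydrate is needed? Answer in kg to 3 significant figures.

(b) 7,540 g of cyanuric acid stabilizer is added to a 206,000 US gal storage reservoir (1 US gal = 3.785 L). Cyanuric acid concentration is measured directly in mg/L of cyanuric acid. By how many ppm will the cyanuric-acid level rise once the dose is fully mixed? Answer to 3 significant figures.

(a) Volume: 131,000 US gal × 3.785 L/gal = 495,835 L.
(a) Hardness to add: (249 − 175) = 74 mg/L as CaCO₃ × 495,835 L = 36,690 g as CaCO₃.
(a) Moles of Ca²⁺ (1 mol Ca²⁺ ≡ 1 mol CaCO₃): 36,690 / 100.1 g/mol = 366.6 mol.
(a) Mass of CaCl₂·2H₂O: 366.6 × 147 = 53,880 g.

(b) Volume: 206,000 US gal × 3.785 L/gal = 779,710 L.
(b) Rise: 7,540 g / 779,710 L × 1000 = 9.67 mg/L.

(a) 53.9 kg; (b) 9.67 ppm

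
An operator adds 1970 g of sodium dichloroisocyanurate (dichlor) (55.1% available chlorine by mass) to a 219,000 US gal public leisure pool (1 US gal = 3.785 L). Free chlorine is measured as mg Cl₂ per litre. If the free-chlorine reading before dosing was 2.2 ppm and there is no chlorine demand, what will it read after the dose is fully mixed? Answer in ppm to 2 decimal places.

3.51 ppm

Volume: 219,000 US gal × 3.785 L/gal = 828,915 L.
Available chlorine delivered: 1970 g × 0.551 = 1085 g as Cl₂.
Concentration rise: 1085 g / 828,915 L = 1.31 mg/L = 1.31 ppm.
Final FC: 2.2 + 1.31 = 3.51 ppm.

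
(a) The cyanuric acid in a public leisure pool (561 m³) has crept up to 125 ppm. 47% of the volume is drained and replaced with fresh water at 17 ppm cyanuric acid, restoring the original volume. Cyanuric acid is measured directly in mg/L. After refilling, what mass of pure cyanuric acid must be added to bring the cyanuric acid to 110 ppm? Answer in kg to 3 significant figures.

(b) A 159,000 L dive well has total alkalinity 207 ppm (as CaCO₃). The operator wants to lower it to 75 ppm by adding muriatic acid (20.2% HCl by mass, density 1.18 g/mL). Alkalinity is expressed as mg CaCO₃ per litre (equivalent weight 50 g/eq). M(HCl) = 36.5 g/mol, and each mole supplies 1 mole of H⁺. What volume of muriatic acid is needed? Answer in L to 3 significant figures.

(a) Volume: 561 m³ = 561,000 L.
(a) After draining 47% and refilling: 125 × 0.53 + 17 × 0.47 = 74.24 ppm.
(a) Deficit to target: 110 − 74.24 = 35.76 mg/L.
(a) Mass: 35.76 mg/L × 561,000 L = 20,060 g cyanuric acid.

(b) Alkalinity to neutralize: (207 − 75) = 132 mg/L as CaCO₃ × 159,000 L = 20,990 g as CaCO₃.
(b) Equivalents of H⁺ required: 20,990 ÷ 50 g/eq = 419.8 eq = 419.8 mol HCl.
(b) Mass of HCl: 419.8 × 36.5 = 15,320 g.
(b) Mass of 20.2% solution: 15,320 / 0.202 = 75,850 g.
(b) Volume: 75,850 g ÷ 1.18 g/mL = 64,280 mL.

(a) 20.1 kg; (b) 64.3 L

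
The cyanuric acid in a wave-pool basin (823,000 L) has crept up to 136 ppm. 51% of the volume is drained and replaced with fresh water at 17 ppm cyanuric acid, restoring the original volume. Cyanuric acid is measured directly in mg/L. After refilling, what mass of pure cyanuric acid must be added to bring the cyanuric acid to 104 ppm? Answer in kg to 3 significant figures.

23.6 kg

After draining 51% and refilling: 136 × 0.49 + 17 × 0.51 = 75.31 ppm.
Deficit to target: 104 − 75.31 = 28.69 mg/L.
Mass: 28.69 mg/L × 823,000 L = 23,610 g cyanuric acid.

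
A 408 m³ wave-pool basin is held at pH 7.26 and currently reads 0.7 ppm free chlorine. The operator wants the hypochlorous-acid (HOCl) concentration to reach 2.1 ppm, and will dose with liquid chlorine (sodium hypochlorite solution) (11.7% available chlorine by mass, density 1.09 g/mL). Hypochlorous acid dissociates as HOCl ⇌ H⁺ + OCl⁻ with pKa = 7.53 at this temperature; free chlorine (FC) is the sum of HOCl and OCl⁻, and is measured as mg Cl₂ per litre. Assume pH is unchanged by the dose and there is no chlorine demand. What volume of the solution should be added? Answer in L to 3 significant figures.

Volume: 408 m³ = 408,000 L.
[OCl⁻]/[HOCl] = 10^(pH − pKa) = 10^(7.26 − 7.53) = 0.537; fraction as HOCl = 1/(1 + 0.537) = 0.6506.
Free chlorine required for 2.1 ppm HOCl: 2.1 / 0.6506 = 3.228 ppm.
FC to add: 3.228 − 0.7 = 2.528 mg/L as Cl₂.
Cl₂ equivalent: 2.528 mg/L × 408,000 L = 1031 g.
Product at 11.7% available Cl: 1031 / 0.117 = 8815 g.
Volume: 8815 g ÷ 1.09 g/mL = 8087 mL.

8.09 L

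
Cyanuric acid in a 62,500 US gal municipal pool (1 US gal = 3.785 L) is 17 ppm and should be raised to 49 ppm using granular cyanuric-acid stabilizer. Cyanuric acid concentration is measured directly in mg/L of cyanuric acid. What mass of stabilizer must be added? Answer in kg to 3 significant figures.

7.57 kg

Volume: 62,500 US gal × 3.785 L/gal = 236,562 L.
CYA to add: (49 − 17) = 32 mg/L × 236,562 L = 7570 g cyanuric acid.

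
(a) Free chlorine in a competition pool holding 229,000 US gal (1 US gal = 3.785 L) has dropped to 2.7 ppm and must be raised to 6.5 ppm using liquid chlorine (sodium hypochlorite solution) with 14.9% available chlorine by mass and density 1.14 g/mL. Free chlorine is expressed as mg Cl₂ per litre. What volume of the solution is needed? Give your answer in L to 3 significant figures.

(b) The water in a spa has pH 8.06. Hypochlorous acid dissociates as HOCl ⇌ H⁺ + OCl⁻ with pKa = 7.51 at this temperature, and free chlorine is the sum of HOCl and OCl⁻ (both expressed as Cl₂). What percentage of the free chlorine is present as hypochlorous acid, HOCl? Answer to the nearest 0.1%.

(a) Volume: 229,000 US gal × 3.785 L/gal = 866,765 L.
(a) Chlorine deficit: 6.5 − 2.7 = 3.8 ppm = 3.8 mg/L as Cl₂.
(a) Cl₂ equivalent needed: 3.8 mg/L × 866,765 L = 3,294,000 mg = 3294 g.
(a) Product at 14.9% available chlorine: 3294 / 0.149 = 22,110 g.
(a) Volume at density 1.14 g/mL: 22,110 g ÷ 1.14 g/mL = 19,390 mL.

(b) [OCl⁻]/[HOCl] = 10^(pH − pKa) = 10^(8.06 − 7.51) = 10^0.55 = 3.548.
(b) Fraction as HOCl = 1 / (1 + 3.548) = 0.2199.

(a) 19.4 L; (b) 22.0%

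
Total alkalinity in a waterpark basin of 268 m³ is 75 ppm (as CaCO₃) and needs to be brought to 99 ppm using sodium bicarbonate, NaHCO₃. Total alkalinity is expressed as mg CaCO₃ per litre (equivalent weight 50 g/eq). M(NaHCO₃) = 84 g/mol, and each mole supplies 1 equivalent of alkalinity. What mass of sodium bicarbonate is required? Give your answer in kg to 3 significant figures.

10.8 kg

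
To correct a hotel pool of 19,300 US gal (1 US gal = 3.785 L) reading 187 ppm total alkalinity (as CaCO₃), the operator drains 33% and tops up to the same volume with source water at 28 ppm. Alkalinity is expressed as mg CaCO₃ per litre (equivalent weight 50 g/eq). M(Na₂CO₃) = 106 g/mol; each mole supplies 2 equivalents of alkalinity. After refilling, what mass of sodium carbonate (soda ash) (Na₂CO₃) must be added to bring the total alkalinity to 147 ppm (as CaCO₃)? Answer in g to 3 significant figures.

Volume: 19,300 US gal × 3.785 L/gal = 73,050 L.
After draining 33% and refilling: 187 × 0.67 + 28 × 0.33 = 134.53 ppm.
Deficit to target: 147 − 134.53 = 12.47 mg/L.
As CaCO₃: 12.47 mg/L × 73,050 L = 910.9 g; ÷ 50 g/eq ÷ 2 = 9.109 mol Na₂CO₃.
Mass: 9.109 × 106 = 965.6 g.

966 g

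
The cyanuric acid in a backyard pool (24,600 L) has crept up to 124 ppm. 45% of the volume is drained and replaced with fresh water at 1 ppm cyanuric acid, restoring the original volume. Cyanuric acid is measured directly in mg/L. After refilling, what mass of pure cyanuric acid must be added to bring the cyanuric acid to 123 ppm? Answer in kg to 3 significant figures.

After draining 45% and refilling: 124 × 0.55 + 1 × 0.45 = 68.65 ppm.
Deficit to target: 123 − 68.65 = 54.35 mg/L.
Mass: 54.35 mg/L × 24,600 L = 1337 g cyanuric acid.

1.34 kg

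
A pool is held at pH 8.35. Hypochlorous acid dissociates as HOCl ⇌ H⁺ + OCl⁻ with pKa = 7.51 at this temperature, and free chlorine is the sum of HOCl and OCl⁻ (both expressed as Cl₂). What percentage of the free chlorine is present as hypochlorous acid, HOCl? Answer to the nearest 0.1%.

12.6%

[OCl⁻]/[HOCl] = 10^(pH − pKa) = 10^(8.35 − 7.51) = 10^0.84 = 6.918.
Fraction as HOCl = 1 / (1 + 6.918) = 0.1263.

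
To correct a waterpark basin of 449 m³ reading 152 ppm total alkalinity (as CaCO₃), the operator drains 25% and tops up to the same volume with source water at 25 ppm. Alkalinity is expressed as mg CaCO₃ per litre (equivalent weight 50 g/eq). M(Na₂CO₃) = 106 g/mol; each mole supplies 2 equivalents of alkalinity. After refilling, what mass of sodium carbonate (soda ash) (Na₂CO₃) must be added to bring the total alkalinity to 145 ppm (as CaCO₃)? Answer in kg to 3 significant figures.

11.8 kg

Volume: 449 m³ = 449,000 L.
After draining 25% and refilling: 152 × 0.75 + 25 × 0.25 = 120.25 ppm.
Deficit to target: 145 − 120.25 = 24.75 mg/L.
As CaCO₃: 24.75 mg/L × 449,000 L = 11,110 g; ÷ 50 g/eq ÷ 2 = 111.1 mol Na₂CO₃.
Mass: 111.1 × 106 = 11,780 g.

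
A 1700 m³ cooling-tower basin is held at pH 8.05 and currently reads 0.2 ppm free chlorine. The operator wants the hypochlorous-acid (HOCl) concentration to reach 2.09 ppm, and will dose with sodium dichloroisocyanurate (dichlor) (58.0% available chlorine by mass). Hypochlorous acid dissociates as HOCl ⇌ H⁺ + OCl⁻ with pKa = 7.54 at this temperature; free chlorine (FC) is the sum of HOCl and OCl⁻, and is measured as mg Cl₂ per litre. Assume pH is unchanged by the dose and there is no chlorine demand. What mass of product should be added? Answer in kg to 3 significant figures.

Volume: 1700 m³ = 1,700,000 L.
[OCl⁻]/[HOCl] = 10^(pH − pKa) = 10^(8.05 − 7.54) = 3.236; fraction as HOCl = 1/(1 + 3.236) = 0.2361.
Free chlorine required for 2.09 ppm HOCl: 2.09 / 0.2361 = 8.853 ppm.
FC to add: 8.853 − 0.2 = 8.653 mg/L as Cl₂.
Cl₂ equivalent: 8.653 mg/L × 1,700,000 L = 14,710 g.
Product at 58.0% available Cl: 14,710 / 0.58 = 25,360 g.

25.4 kg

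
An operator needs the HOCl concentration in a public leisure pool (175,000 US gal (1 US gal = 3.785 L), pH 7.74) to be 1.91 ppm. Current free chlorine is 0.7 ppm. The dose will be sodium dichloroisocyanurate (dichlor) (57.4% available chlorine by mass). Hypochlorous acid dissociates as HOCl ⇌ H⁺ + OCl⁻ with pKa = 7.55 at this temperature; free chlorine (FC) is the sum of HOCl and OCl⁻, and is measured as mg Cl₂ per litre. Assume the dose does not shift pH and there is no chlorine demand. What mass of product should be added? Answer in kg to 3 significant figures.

Volume: 175,000 US gal × 3.785 L/gal = 662,375 L.
[OCl⁻]/[HOCl] = 10^(pH − pKa) = 10^(7.74 − 7.55) = 1.549; fraction as HOCl = 1/(1 + 1.549) = 0.3923.
Free chlorine required for 1.91 ppm HOCl: 1.91 / 0.3923 = 4.868 ppm.
FC to add: 4.868 − 0.7 = 4.168 mg/L as Cl₂.
Cl₂ equivalent: 4.168 mg/L × 662,375 L = 2761 g.
Product at 57.4% available Cl: 2761 / 0.574 = 4810 g.

4.81 kg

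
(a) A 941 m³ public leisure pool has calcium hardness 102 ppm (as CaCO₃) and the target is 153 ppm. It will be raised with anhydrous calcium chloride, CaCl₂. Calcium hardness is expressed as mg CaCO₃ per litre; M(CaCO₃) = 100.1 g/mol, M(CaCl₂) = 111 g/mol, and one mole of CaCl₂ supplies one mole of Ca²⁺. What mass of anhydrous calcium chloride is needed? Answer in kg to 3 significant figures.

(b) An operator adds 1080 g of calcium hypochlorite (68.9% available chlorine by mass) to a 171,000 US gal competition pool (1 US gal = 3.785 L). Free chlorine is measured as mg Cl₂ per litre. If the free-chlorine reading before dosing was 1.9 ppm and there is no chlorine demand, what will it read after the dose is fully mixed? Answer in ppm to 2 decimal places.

(a) 53.2 kg; (b) 3.05 ppm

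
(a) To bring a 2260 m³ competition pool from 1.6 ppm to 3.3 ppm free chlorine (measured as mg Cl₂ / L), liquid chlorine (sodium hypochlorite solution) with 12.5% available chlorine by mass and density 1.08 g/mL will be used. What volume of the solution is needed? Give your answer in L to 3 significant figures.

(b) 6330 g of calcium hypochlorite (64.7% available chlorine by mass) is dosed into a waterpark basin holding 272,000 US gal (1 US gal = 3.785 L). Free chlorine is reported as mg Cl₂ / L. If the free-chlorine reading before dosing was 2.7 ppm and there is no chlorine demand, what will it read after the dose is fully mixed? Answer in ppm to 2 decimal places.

(a) 28.5 L; (b) 6.68 ppm

(a) Volume: 2260 m³ = 2,260,000 L.
(a) Chlorine deficit: 3.3 − 1.6 = 1.7 ppm = 1.7 mg/L as Cl₂.
(a) Cl₂ equivalent needed: 1.7 mg/L × 2,260,000 L = 3,842,000 mg = 3842 g.
(a) Product at 12.5% available chlorine: 3842 / 0.125 = 30,740 g.
(a) Volume at density 1.08 g/mL: 30,740 g ÷ 1.08 g/mL = 28,460 mL.

(b) Volume: 272,000 US gal × 3.785 L/gal = 1,029,520 L.
(b) Available chlorine delivered: 6330 g × 0.647 = 4096 g as Cl₂.
(b) Concentration rise: 4096 g / 1,029,520 L = 3.978 mg/L = 3.98 ppm.
(b) Final FC: 2.7 + 3.98 = 6.68 ppm.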